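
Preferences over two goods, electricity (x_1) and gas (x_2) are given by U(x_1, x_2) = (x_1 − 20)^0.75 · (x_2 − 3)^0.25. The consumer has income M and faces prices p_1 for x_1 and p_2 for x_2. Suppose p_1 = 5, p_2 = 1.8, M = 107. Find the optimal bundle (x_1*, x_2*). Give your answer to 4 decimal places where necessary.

x_1* = 20.24, x_2* = 3.2222

Substituting into the budget: x_1* = 20 + 0.75·(M − 20·p_1 − 3·p_2)/p_1, and x_2* = 3 + 0.25·(…)/p_2.
Discretionary income = 107 − 20·5 − 3·1.8 = 1.6; x_1* = 20 + 0.75·1.6/5 = 20.24; x_2* = 3 + 0.25·1.6/1.8 = 3.2222.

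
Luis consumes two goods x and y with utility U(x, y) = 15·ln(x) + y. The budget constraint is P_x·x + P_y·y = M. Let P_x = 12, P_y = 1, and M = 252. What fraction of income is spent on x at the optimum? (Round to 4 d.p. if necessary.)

At the given prices: x* = 15·1/12 = 1.25, and y* = 237.
Expenditure on x: 12·1.25 = 15; share = 0.0595.

share on x = 0.0595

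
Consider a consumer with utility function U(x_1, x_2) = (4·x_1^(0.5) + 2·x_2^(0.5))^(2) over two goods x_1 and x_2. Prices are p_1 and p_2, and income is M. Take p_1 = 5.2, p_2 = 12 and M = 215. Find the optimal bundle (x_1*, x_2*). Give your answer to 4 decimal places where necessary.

From the CES first-order condition, 2·(x_2/x_1)^(0.5) = p_1/p_2.
Solve for the ratio: x_2/x_1 = [(1/2)·p_1/p_2]^(2).
With the ratio pinned down, the budget gives x_1* = M/(p_1 + p_2·(x_2/x_1)) and x_2* = (x_2/x_1)·x_1*.
Numerically x_2/x_1 = 0.046944, so x_1* = 215/(5.2 + 12·0.046944) = 37.3048 and x_2* = 0.046944·37.3048 = 1.7513.

x_1* = 37.3048, x_2* = 1.7513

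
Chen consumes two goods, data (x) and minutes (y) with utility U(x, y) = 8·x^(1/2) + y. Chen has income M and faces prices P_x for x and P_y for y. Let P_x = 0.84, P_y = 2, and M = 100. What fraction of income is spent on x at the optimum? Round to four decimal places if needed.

Thus x* = (4·P_y/P_x)² — independent of M — with the rest of income spent on y.
Plugging in: x* = (4·2/0.84)² = 90.7029, y* = 11.9048.
Expenditure on x: 0.84·90.7029 = 76.1905; share = 0.7619.

share on x = 0.7619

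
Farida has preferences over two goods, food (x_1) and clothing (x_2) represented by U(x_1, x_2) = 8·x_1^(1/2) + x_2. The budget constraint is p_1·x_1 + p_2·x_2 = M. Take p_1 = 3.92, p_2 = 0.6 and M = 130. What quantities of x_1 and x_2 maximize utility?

Utility is quasi-linear in x_2; the FOC for x_1 is 4/√x_1 = p_1/p_2.
Thus x_1* = (4·p_2/p_1)² — independent of M — with the rest of income spent on x_2.
Plugging in: x_1* = (4·0.6/3.92)² = 0.3748, x_2* = 214.2177.

x_1* = 0.3748, x_2* = 214.2177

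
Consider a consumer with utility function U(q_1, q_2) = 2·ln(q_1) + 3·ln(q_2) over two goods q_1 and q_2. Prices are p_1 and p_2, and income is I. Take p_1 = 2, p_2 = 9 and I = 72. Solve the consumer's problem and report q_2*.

The MRS is (2/3)·q_2/q_1. Set MRS = p_1/p_2.
So 2·p_2·q_2 = 3·p_1·q_1; combined with the budget, a share 0.4 of income goes to q_1.
Demand: q_1*(p_1,p_2,I) = 0.4·I/p_1 and q_2* = 0.6·I/p_2.
At p_1=2, p_2=9, I=72: q_2* = 0.6·72/9 = 4.8.

q_2* = 4.8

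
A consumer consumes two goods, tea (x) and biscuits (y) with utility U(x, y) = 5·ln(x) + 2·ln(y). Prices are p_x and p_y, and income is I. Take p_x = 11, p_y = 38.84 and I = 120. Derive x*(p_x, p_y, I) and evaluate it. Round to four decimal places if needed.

x* = 7.7922

MU_x/MU_y = (5·y)/(2·x); tangency sets this equal to p_x/p_y.
So 5·p_y·y = 2·p_x·x; combined with the budget, a share 5/7 of income goes to x.
Demand: x*(p_x,p_y,I) = 5/7·I/p_x and y* = 2/7·I/p_y.
At p_x=11, p_y=38.84, I=120: x* = 5/7·120/11 = 7.7922.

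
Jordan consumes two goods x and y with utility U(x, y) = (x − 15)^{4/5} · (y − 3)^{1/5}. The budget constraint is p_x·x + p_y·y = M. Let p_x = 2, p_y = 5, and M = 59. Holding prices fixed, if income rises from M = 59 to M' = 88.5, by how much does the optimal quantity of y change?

Δy* = 1.18

This is Cobb-Douglas in (x−15, y−3): tangency gives 0.8·p_y·(y−3) = 0.2·p_x·(x−15).
After buying the subsistence bundle (15, 3), a share 0.8 of the remaining income goes to x: x* = 15 + 0.8·(M − 15p_x − 3p_y)/p_x.
Discretionary income = 59 − 15·2 − 3·5 = 14; y* = 3 + 0.2·14/5 = 3.56.
At M' = 88.5: y* = 4.74. Change: 4.74 − 3.56 = 1.18.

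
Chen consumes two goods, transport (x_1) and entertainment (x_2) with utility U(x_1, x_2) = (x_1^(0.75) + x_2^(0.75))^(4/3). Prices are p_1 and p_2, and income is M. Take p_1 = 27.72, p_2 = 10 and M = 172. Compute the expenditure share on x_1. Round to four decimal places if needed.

share on x_1 = 0.0448

MU_x_1 ∝ x_1^(-0.25), MU_x_2 ∝ x_2^(-0.25), so MRS = (x_2/x_1)^(0.25) = p_1/p_2.
Solve for the ratio: x_2/x_1 = [p_1/p_2]^(4).
With the ratio pinned down, the budget gives x_1* = M/(p_1 + p_2·(x_2/x_1)) and x_2* = (x_2/x_1)·x_1*.
Numerically x_2/x_1 = 59.04361, so x_1* = 172/(27.72 + 10·59.04361) = 0.2782 and x_2* = 59.04361·0.2782 = 16.4287.
Expenditure on x_1: 27.72·0.2782 = 7.713; share = 0.0448.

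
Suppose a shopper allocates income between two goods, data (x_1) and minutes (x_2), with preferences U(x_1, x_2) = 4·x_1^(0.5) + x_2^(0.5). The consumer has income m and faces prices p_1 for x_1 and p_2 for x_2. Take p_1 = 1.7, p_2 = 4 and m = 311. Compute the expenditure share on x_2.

share on x_2 = 0.0259

From the CES first-order condition, 4·(x_2/x_1)^(0.5) = p_1/p_2.
Solve for the ratio: x_2/x_1 = [(1/4)·p_1/p_2]^(2).
With the ratio pinned down, the budget gives x_1* = m/(p_1 + p_2·(x_2/x_1)) and x_2* = (x_2/x_1)·x_1*.
Numerically x_2/x_1 = 0.011289, so x_1* = 311/(1.7 + 4·0.011289) = 178.2075 and x_2* = 0.011289·178.2075 = 2.0118.
Expenditure on x_2: 4·2.0118 = 8.0472; share = 0.0259.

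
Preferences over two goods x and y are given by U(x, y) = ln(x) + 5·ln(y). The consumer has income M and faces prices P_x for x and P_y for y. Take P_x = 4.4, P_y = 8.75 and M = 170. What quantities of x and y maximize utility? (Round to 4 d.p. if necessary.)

x* = 6.4394, y* = 16.1905

Demand: x*(P_x,P_y,M) = 1/6·M/P_x and y* = 5/6·M/P_y.
At P_x=4.4, P_y=8.75, M=170: x* = 1/6·170/4.4 = 6.4394, y* = 16.1905.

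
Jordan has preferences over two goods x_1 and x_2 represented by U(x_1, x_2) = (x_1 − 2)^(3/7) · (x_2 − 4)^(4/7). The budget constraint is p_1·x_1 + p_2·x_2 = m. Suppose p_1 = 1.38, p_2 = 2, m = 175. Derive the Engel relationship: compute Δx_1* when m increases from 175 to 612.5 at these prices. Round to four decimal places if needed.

Δx_1* = 135.8696

This is Cobb-Douglas in (x_1−2, x_2−4): tangency gives 3/7·p_2·(x_2−4) = 4/7·p_1·(x_1−2).
Substituting into the budget: x_1* = 2 + 3/7·(m − 2·p_1 − 4·p_2)/p_1, and x_2* = 4 + 4/7·(…)/p_2.
Discretionary income = 175 − 2·1.38 − 4·2 = 164.24; x_1* = 2 + 3/7·164.24/1.38 = 53.0062.
At m' = 612.5: x_1* = 188.8758. Change: 188.8758 − 53.0062 = 135.8696.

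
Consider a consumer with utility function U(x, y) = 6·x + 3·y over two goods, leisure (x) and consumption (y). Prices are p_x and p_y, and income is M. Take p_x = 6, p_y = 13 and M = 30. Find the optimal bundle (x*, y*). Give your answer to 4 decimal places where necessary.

x* = 5, y* = 0

Linear utility — the consumer picks whichever good has higher MU/price: 6/6 = 1 vs 3/13 = 0.2308.
x gives more utility per dollar, so spend all income on x: x* = M/p_x, y* = 0.
Numerically: x* = 5, y* = 0.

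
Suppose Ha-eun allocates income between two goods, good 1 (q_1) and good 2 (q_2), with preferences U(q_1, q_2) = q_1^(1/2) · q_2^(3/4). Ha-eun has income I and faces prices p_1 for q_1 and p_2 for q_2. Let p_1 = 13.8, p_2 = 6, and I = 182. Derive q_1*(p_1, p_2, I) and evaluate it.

MU_q_1/MU_q_2 = (0.5·q_2)/(0.75·q_1); tangency sets this equal to p_1/p_2.
So 0.5·p_2·q_2 = 0.75·p_1·q_1; combined with the budget, a share 0.4 of income goes to q_1.
Demand: q_1*(p_1,p_2,I) = 0.4·I/p_1 and q_2* = 0.6·I/p_2.
At p_1=13.8, p_2=6, I=182: q_1* = 0.4·182/13.8 = 5.2754.

q_1* = 5.2754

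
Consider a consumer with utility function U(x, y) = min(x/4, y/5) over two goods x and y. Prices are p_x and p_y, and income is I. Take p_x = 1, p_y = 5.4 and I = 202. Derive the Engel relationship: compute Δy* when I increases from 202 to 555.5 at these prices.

Δy* = 57.0161

Demand: x*(p_x,p_y,I) = 4·I/(4·p_x + 5·p_y), y* = 5·I/(4·p_x + 5·p_y).
Here 4·1 + 5·5.4 = 31, giving y* = 32.5806.
At I' = 555.5: y* = 89.5968. Change: 89.5968 − 32.5806 = 57.0161.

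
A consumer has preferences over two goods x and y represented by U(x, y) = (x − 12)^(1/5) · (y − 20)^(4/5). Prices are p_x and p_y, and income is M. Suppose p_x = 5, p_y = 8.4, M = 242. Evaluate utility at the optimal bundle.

MRS = (1/4)·(y−20)/(x−12). Tangency with p_x/p_y gives y−20 = 4·(p_x/p_y)·(x−12).
Substituting into the budget: x* = 12 + 0.2·(M − 12·p_x − 20·p_y)/p_x, and y* = 20 + 0.8·(…)/p_y.
Discretionary income = 242 − 12·5 − 20·8.4 = 14; x* = 12 + 0.2·14/5 = 12.56; y* = 20 + 0.8·14/8.4 = 21.3333.
Utility at the optimum: U(12.56, 21.3333) = 1.121.

V = 1.121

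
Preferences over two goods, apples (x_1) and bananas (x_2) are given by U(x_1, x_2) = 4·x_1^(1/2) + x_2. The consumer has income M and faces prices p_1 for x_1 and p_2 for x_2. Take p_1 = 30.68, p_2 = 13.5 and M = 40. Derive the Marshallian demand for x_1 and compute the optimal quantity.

x_1* = 0.7745

MU_x_1 = 2/√x_1, MU_x_2 = 1. Tangency: 2/√x_1 = p_1/p_2.
Solve: √x_1 = 2·p_2/p_1, so x_1*(p_1,p_2) = (2·p_2/p_1)², and x_2* = (M − p_1·x_1*)/p_2.
Plugging in: x_1* = (2·13.5/30.68)² = 0.7745.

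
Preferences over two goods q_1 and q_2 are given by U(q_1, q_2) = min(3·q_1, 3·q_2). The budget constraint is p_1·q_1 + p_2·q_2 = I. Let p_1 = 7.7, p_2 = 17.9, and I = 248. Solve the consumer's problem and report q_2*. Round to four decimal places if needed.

q_2* = 9.6875

Leontief preferences: the optimum is at the kink where q_1/3 = q_2/3, i.e. q_2 = q_1.
Budget: p_1·q_1 + p_2·q_1 = I, so (3·p_1 + 3·p_2)·q_1 = 3·I.
Demand: q_1*(p_1,p_2,I) = 3·I/(3·p_1 + 3·p_2), q_2* = 3·I/(3·p_1 + 3·p_2).
Here 3·7.7 + 3·17.9 = 76.8, giving q_2* = 9.6875.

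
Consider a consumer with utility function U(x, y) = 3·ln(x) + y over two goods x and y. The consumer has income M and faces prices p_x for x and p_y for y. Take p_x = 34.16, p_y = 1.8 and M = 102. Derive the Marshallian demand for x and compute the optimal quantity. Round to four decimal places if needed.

x* = 0.1581

Set MRS = p_x/p_y: (3/x)/1 = p_x/p_y.
So x*(p_x,p_y) = 3·p_y/p_x, independent of income; and y* = (M − 3·p_y)/p_y.
At the given prices: x* = 3·1.8/34.16 = 0.1581.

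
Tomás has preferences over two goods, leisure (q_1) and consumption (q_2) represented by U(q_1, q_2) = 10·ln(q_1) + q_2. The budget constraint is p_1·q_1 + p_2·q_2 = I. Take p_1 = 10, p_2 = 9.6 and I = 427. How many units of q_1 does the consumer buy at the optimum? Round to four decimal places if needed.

So q_1*(p_1,p_2) = 10·p_2/p_1, independent of income; and q_2* = (I − 10·p_2)/p_2.
At the given prices: q_1* = 10·9.6/10 = 9.6.

q_1* = 9.6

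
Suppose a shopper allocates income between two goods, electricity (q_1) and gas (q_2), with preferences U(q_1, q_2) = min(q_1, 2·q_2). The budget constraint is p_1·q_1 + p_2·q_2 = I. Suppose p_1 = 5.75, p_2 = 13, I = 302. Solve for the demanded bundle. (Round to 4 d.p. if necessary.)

q_1* = 24.6531, q_2* = 12.3265

Leontief preferences: the optimum is at the kink where q_1/2 = q_2/1, i.e. q_2 = (1/2)·q_1.
Budget: p_1·q_1 + p_2·(1/2)·q_1 = I, so (2·p_1 + p_2)·q_1 = 2·I.
Demand: q_1*(p_1,p_2,I) = 2·I/(2·p_1 + p_2), q_2* = I/(2·p_1 + p_2).
Here 2·5.75 + 13 = 24.5, giving q_1* = 24.6531 and q_2* = 12.3265.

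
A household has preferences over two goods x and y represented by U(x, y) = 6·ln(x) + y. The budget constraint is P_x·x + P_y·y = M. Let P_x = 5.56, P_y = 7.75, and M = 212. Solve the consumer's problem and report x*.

At the given prices: x* = 6·7.75/5.56 = 8.3633.

x* = 8.3633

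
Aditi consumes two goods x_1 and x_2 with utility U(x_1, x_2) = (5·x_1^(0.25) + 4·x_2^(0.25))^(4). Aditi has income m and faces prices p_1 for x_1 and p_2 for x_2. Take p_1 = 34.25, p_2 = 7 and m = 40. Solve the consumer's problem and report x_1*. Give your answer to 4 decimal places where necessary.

From the CES first-order condition, (5/4)·(x_2/x_1)^(0.75) = p_1/p_2.
Solve for the ratio: x_2/x_1 = [(4/5)·p_1/p_2]^(4/3).
With the ratio pinned down, the budget gives x_1* = m/(p_1 + p_2·(x_2/x_1)) and x_2* = (x_2/x_1)·x_1*.
Numerically x_2/x_1 = 6.168838, so x_1* = 40/(34.25 + 7·6.168838) = 0.5166.

x_1* = 0.5166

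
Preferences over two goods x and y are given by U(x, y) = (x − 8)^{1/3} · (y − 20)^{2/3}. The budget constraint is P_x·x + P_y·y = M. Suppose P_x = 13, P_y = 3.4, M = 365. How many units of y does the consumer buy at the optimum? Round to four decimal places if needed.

y* = 57.8431

Let x' = x−8, y' = y−20. MRS = (1/2)·y'/x' = P_x/P_y.
After buying the subsistence bundle (8, 20), a share 1/3 of the remaining income goes to x: x* = 8 + 1/3·(M − 8P_x − 20P_y)/P_x.
Discretionary income = 365 − 8·13 − 20·3.4 = 193; y* = 20 + 2/3·193/3.4 = 57.8431.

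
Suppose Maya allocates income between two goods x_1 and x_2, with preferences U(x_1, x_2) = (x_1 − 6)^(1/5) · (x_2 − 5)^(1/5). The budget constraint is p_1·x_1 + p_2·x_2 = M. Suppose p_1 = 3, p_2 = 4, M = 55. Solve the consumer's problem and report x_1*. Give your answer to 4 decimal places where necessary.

MRS = (x_2−5)/(x_1−6). Tangency with p_1/p_2 gives x_2−5 = (p_1/p_2)·(x_1−6).
After buying the subsistence bundle (6, 5), a share 0.5 of the remaining income goes to x_1: x_1* = 6 + 0.5·(M − 6p_1 − 5p_2)/p_1.
Discretionary income = 55 − 6·3 − 5·4 = 17; x_1* = 6 + 0.5·17/3 = 8.8333.

x_1* = 8.8333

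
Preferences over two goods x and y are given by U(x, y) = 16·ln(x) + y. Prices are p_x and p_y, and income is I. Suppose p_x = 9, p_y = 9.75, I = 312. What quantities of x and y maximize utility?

MU_x = 16/x, MU_y = 1. Tangency: 16/x = p_x/p_y.
So x*(p_x,p_y) = 16·p_y/p_x, independent of income; and y* = (I − 16·p_y)/p_y.
At the given prices: x* = 16·9.75/9 = 17.3333, and y* = 16.

x* = 17.3333, y* = 16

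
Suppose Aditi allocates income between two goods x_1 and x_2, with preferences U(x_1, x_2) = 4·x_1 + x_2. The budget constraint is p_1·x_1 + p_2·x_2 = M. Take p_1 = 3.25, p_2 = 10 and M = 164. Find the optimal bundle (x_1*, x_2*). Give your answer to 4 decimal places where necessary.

x_1* = 50.4615, x_2* = 0

Linear utility — the consumer picks whichever good has higher MU/price: 4/3.25 = 1.2308 vs 1/10 = 0.1.
x_1 gives more utility per dollar, so spend all income on x_1: x_1* = M/p_1, x_2* = 0.
Numerically: x_1* = 50.4615, x_2* = 0.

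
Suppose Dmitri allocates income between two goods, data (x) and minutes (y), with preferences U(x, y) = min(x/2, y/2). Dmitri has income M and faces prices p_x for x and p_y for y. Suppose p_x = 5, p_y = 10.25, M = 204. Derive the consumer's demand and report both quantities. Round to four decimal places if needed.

Leontief preferences: the optimum is at the kink where x/2 = y/2, i.e. y = x.
Budget: p_x·x + p_y·x = M, so (2·p_x + 2·p_y)·x = 2·M.
Demand: x*(p_x,p_y,M) = 2·M/(2·p_x + 2·p_y), y* = 2·M/(2·p_x + 2·p_y).
Here 2·5 + 2·10.25 = 30.5, giving x* = 13.377 and y* = 13.377.

x* = 13.377, y* = 13.377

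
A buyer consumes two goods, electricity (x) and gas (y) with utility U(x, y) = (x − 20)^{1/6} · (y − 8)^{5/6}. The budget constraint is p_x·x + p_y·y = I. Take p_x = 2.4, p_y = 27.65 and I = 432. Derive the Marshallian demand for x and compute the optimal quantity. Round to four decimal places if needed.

MRS = (1/5)·(y−8)/(x−20). Tangency with p_x/p_y gives y−8 = 5·(p_x/p_y)·(x−20).
After buying the subsistence bundle (20, 8), a share 1/6 of the remaining income goes to x: x* = 20 + 1/6·(I − 20p_x − 8p_y)/p_x.
Discretionary income = 432 − 20·2.4 − 8·27.65 = 162.8; x* = 20 + 1/6·162.8/2.4 = 31.3056.

x* = 31.3056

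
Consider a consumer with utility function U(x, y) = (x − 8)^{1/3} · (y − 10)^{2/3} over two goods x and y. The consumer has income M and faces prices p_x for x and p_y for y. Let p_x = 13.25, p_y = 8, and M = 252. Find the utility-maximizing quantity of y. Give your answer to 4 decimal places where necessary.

y* = 15.5

Let x' = x−8, y' = y−10. MRS = (1/2)·y'/x' = p_x/p_y.
Substituting into the budget: x* = 8 + 1/3·(M − 8·p_x − 10·p_y)/p_x, and y* = 10 + 2/3·(…)/p_y.
Discretionary income = 252 − 8·13.25 − 10·8 = 66; y* = 10 + 2/3·66/8 = 15.5.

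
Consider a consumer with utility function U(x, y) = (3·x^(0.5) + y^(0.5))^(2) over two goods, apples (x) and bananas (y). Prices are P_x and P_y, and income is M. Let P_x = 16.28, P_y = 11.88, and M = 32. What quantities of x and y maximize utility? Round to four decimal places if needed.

Numerically y/x = 0.208657, so x* = 32/(16.28 + 11.88·0.208657) = 1.7059 and y* = 0.208657·1.7059 = 0.3559.

x* = 1.7059, y* = 0.3559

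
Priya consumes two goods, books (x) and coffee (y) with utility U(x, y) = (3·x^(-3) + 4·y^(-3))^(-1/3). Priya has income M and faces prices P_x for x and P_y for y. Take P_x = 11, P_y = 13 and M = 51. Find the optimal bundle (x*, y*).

x* = 2.0903, y* = 2.1543

MRS = MU_x/MU_y = (3/4)·(y/x)^(4). Set equal to P_x/P_y.
Solve for the ratio: y/x = [(4/3)·P_x/P_y]^(0.25).
With the ratio pinned down, the budget gives x* = M/(P_x + P_y·(y/x)) and y* = (y/x)·x*.
Numerically y/x = 1.030616, so x* = 51/(11 + 13·1.030616) = 2.0903 and y* = 1.030616·2.0903 = 2.1543.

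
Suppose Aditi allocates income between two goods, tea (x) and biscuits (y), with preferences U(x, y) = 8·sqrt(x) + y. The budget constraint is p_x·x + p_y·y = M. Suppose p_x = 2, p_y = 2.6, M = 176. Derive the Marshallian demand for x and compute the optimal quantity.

Thus x* = (4·p_y/p_x)² — independent of M — with the rest of income spent on y.
Plugging in: x* = (4·2.6/2)² = 27.04.

x* = 27.04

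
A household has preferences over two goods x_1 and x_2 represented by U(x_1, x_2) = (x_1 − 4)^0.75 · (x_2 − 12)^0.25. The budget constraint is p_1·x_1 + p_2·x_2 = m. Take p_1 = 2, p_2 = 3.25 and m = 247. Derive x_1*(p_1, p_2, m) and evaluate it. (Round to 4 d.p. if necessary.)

Let x_1' = x_1−4, x_2' = x_2−12. MRS = 3·x_2'/x_1' = p_1/p_2.
After buying the subsistence bundle (4, 12), a share 0.75 of the remaining income goes to x_1: x_1* = 4 + 0.75·(m − 4p_1 − 12p_2)/p_1.
Discretionary income = 247 − 4·2 − 12·3.25 = 200; x_1* = 4 + 0.75·200/2 = 79.

x_1* = 79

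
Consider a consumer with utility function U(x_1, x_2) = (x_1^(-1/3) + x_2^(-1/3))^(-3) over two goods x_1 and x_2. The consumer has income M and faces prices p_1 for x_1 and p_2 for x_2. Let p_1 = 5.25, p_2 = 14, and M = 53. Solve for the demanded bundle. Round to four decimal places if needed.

From the CES first-order condition, (x_2/x_1)^(4/3) = p_1/p_2.
Hence x_2/x_1 = (p_1/p_2)^(1/(4/3)), i.e. raised to the 0.75 power.
Substitute x_2 = (x_2/x_1)·x_1 into the budget: x_1* = M/(p_1 + p_2·(x_2/x_1)).
Numerically x_2/x_1 = 0.479207, so x_1* = 53/(5.25 + 14·0.479207) = 4.4318 and x_2* = 0.479207·4.4318 = 2.1238.

x_1* = 4.4318, x_2* = 2.1238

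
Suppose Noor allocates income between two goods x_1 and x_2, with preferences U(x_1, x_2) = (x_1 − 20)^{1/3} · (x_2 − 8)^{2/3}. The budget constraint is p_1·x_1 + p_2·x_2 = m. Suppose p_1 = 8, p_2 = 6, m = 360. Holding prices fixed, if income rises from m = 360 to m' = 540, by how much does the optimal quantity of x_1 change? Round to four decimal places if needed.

Δx_1* = 7.5

Let x_1' = x_1−20, x_2' = x_2−8. MRS = (1/2)·x_2'/x_1' = p_1/p_2.
After buying the subsistence bundle (20, 8), a share 1/3 of the remaining income goes to x_1: x_1* = 20 + 1/3·(m − 20p_1 − 8p_2)/p_1.
Discretionary income = 360 − 20·8 − 8·6 = 152; x_1* = 20 + 1/3·152/8 = 26.3333.
At m' = 540: x_1* = 33.8333. Change: 33.8333 − 26.3333 = 7.5.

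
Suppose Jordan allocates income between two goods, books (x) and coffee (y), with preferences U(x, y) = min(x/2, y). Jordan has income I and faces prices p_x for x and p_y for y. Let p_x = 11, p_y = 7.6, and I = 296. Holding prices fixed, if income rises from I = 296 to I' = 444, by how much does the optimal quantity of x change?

Δx* = 10

Demand: x*(p_x,p_y,I) = 2·I/(2·p_x + p_y), y* = I/(2·p_x + p_y).
Here 2·11 + 7.6 = 29.6, giving x* = 20.
At I' = 444: x* = 30. Change: 30 − 20 = 10.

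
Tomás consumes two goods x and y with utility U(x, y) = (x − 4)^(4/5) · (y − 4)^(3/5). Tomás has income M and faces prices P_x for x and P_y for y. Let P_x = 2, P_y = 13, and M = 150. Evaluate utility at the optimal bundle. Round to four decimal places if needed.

This is Cobb-Douglas in (x−4, y−4): tangency gives 0.8·P_y·(y−4) = 0.6·P_x·(x−4).
After buying the subsistence bundle (4, 4), a share 4/7 of the remaining income goes to x: x* = 4 + 4/7·(M − 4P_x − 4P_y)/P_x.
Discretionary income = 150 − 4·2 − 4·13 = 90; x* = 4 + 4/7·90/2 = 29.7143; y* = 4 + 3/7·90/13 = 6.967.
Utility at the optimum: U(29.7143, 6.967) = 25.7948.

V = 25.7948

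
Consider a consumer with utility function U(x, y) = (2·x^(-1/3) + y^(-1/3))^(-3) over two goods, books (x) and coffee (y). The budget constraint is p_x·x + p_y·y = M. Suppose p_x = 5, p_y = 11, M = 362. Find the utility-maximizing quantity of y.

y* = 13.822

MRS = MU_x/MU_y = 2·(y/x)^(4/3). Set equal to p_x/p_y.
Solve for the ratio: y/x = [(1/2)·p_x/p_y]^(0.75).
Substitute y = (y/x)·x into the budget: x* = M/(p_x + p_y·(y/x)).
Numerically y/x = 0.329163, so x* = 362/(5 + 11·0.329163) = 41.9915 and y* = 0.329163·41.9915 = 13.822.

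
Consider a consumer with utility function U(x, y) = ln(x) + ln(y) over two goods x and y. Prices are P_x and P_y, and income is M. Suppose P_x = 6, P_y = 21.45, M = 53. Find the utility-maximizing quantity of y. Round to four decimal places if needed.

y* = 1.2354

MU_x/MU_y = (y)/(x); tangency sets this equal to P_x/P_y.
So P_y·y = P_x·x; combined with the budget, a share 0.5 of income goes to x.
Demand: x*(P_x,P_y,M) = 0.5·M/P_x and y* = 0.5·M/P_y.
At P_x=6, P_y=21.45, M=53: y* = 0.5·53/21.45 = 1.2354.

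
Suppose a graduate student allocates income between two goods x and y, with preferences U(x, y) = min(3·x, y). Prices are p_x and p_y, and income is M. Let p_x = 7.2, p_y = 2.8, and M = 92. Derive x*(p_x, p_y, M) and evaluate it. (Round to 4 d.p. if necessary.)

Leontief preferences: the optimum is at the kink where x/1 = y/3, i.e. y = 3·x.
Budget: p_x·x + p_y·3·x = M, so (p_x + 3·p_y)·x = M.
Demand: x*(p_x,p_y,M) = M/(p_x + 3·p_y), y* = 3·M/(p_x + 3·p_y).
Here 7.2 + 3·2.8 = 15.6, giving x* = 5.8974.

x* = 5.8974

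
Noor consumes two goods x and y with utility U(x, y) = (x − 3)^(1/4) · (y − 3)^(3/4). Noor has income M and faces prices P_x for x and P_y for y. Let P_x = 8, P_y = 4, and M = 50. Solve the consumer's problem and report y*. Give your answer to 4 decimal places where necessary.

After buying the subsistence bundle (3, 3), a share 0.25 of the remaining income goes to x: x* = 3 + 0.25·(M − 3P_x − 3P_y)/P_x.
Discretionary income = 50 − 3·8 − 3·4 = 14; y* = 3 + 0.75·14/4 = 5.625.

y* = 5.625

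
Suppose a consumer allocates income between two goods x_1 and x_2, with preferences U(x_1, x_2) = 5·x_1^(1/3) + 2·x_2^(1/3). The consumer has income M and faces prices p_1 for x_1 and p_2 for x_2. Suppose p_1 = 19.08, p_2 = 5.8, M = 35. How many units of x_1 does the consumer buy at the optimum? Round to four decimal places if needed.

x_1* = 1.2574

From the CES first-order condition, (5/2)·(x_2/x_1)^(2/3) = p_1/p_2.
Solve for the ratio: x_2/x_1 = [(2/5)·p_1/p_2]^(1.5).
Substitute x_2 = (x_2/x_1)·x_1 into the budget: x_1* = M/(p_1 + p_2·(x_2/x_1)).
Numerically x_2/x_1 = 1.509439, so x_1* = 35/(19.08 + 5.8·1.509439) = 1.2574.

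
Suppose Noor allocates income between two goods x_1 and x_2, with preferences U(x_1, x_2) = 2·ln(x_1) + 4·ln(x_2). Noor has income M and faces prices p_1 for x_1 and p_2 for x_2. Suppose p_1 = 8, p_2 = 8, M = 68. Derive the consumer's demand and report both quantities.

The MRS is (1/2)·x_2/x_1. Set MRS = p_1/p_2.
So 2·p_2·x_2 = 4·p_1·x_1; combined with the budget, a share 1/3 of income goes to x_1.
Demand: x_1*(p_1,p_2,M) = 1/3·M/p_1 and x_2* = 2/3·M/p_2.
At p_1=8, p_2=8, M=68: x_1* = 1/3·68/8 = 2.8333, x_2* = 5.6667.

x_1* = 2.8333, x_2* = 5.6667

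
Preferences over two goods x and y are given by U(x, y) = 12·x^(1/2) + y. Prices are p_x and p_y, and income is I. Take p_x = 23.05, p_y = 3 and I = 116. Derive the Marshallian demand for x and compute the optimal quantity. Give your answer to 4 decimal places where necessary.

x* = 0.6098

Set MRS = p_x/p_y: 6·x^(−1/2) = p_x/p_y.
Solve: √x = 6·p_y/p_x, so x*(p_x,p_y) = (6·p_y/p_x)², and y* = (I − p_x·x*)/p_y.
Plugging in: x* = (6·3/23.05)² = 0.6098.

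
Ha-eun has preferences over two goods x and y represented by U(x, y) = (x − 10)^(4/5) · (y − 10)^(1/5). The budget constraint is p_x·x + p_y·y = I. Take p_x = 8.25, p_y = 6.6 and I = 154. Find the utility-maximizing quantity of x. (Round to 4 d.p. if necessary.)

x* = 10.5333

Substituting into the budget: x* = 10 + 0.8·(I − 10·p_x − 10·p_y)/p_x, and y* = 10 + 0.2·(…)/p_y.
Discretionary income = 154 − 10·8.25 − 10·6.6 = 5.5; x* = 10 + 0.8·5.5/8.25 = 10.5333.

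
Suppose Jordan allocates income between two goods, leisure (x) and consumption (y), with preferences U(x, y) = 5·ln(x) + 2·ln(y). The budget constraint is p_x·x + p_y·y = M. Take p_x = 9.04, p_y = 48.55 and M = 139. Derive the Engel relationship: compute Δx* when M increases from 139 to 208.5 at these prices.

Δx* = 5.4915

Demand: x*(p_x,p_y,M) = 5/7·M/p_x and y* = 2/7·M/p_y.
At p_x=9.04, p_y=48.55, M=139: x* = 5/7·139/9.04 = 10.9829.
At M' = 208.5: x* = 16.4744. Change: 16.4744 − 10.9829 = 5.4915.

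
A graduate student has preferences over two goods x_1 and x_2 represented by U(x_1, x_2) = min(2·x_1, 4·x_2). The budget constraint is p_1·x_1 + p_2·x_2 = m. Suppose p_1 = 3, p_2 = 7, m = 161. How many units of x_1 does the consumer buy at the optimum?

Leontief preferences: the optimum is at the kink where x_1/4 = x_2/2, i.e. x_2 = (1/2)·x_1.
Budget: p_1·x_1 + p_2·(1/2)·x_1 = m, so (4·p_1 + 2·p_2)·x_1 = 4·m.
Demand: x_1*(p_1,p_2,m) = 4·m/(4·p_1 + 2·p_2), x_2* = 2·m/(4·p_1 + 2·p_2).
Here 4·3 + 2·7 = 26, giving x_1* = 24.7692.

x_1* = 24.7692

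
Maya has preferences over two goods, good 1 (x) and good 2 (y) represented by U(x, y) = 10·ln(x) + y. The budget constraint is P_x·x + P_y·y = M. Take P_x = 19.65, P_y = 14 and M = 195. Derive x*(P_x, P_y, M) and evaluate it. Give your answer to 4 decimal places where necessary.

MU_x = 10/x, MU_y = 1. Tangency: 10/x = P_x/P_y.
So x*(P_x,P_y) = 10·P_y/P_x, independent of income; and y* = (M − 10·P_y)/P_y.
At the given prices: x* = 10·14/19.65 = 7.1247.

x* = 7.1247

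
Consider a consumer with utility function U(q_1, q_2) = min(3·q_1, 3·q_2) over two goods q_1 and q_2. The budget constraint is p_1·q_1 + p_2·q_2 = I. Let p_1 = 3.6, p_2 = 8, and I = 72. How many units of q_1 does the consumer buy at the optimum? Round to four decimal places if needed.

With perfect complements, no substitution: consume in ratio q_1:q_2 = 3:3.
Budget: p_1·q_1 + p_2·q_1 = I, so (3·p_1 + 3·p_2)·q_1 = 3·I.
Demand: q_1*(p_1,p_2,I) = 3·I/(3·p_1 + 3·p_2), q_2* = 3·I/(3·p_1 + 3·p_2).
Here 3·3.6 + 3·8 = 34.8, giving q_1* = 6.2069.

q_1* = 6.2069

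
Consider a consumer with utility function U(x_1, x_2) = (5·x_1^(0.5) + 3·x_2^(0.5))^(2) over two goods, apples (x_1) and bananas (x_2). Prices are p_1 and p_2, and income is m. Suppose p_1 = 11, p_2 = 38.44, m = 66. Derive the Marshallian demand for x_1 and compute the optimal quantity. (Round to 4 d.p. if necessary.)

MU_x_1 ∝ 5·x_1^(-0.5), MU_x_2 ∝ 3·x_2^(-0.5), so MRS = (5/3)·(x_2/x_1)^(0.5) = p_1/p_2.
Solve for the ratio: x_2/x_1 = [(3/5)·p_1/p_2]^(2).
Substitute x_2 = (x_2/x_1)·x_1 into the budget: x_1* = m/(p_1 + p_2·(x_2/x_1)).
Numerically x_2/x_1 = 0.02948, so x_1* = 66/(11 + 38.44·0.02948) = 5.4396.

x_1* = 5.4396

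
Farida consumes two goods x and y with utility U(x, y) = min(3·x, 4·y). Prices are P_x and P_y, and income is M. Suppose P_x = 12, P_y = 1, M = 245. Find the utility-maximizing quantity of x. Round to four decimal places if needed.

Leontief preferences: the optimum is at the kink where x/4 = y/3, i.e. y = (3/4)·x.
Budget: P_x·x + P_y·(3/4)·x = M, so (4·P_x + 3·P_y)·x = 4·M.
Demand: x*(P_x,P_y,M) = 4·M/(4·P_x + 3·P_y), y* = 3·M/(4·P_x + 3·P_y).
Here 4·12 + 3·1 = 51, giving x* = 19.2157.

x* = 19.2157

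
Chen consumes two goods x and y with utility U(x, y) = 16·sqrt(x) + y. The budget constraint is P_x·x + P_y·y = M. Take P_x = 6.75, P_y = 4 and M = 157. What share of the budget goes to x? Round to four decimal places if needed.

share on x = 0.9663

MU_x = 8/√x, MU_y = 1. Tangency: 8/√x = P_x/P_y.
Thus x* = (8·P_y/P_x)² — independent of M — with the rest of income spent on y.
Plugging in: x* = (8·4/6.75)² = 22.4746, y* = 1.3241.
Expenditure on x: 6.75·22.4746 = 151.7037; share = 0.9663.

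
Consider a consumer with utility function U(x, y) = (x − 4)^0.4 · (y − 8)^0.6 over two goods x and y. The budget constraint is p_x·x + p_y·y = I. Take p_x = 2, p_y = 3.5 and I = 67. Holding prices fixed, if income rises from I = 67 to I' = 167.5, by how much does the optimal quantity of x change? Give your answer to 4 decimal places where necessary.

MRS = (2/3)·(y−8)/(x−4). Tangency with p_x/p_y gives y−8 = (3/2)·(p_x/p_y)·(x−4).
After buying the subsistence bundle (4, 8), a share 0.4 of the remaining income goes to x: x* = 4 + 0.4·(I − 4p_x − 8p_y)/p_x.
Discretionary income = 67 − 4·2 − 8·3.5 = 31; x* = 4 + 0.4·31/2 = 10.2.
At I' = 167.5: x* = 30.3. Change: 30.3 − 10.2 = 20.1.

Δx* = 20.1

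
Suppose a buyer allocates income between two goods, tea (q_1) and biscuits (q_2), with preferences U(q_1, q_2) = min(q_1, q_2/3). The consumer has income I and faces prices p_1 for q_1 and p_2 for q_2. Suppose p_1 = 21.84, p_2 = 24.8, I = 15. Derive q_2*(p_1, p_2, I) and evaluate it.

Leontief preferences: the optimum is at the kink where q_1/1 = q_2/3, i.e. q_2 = 3·q_1.
Budget: p_1·q_1 + p_2·3·q_1 = I, so (p_1 + 3·p_2)·q_1 = I.
Demand: q_1*(p_1,p_2,I) = I/(p_1 + 3·p_2), q_2* = 3·I/(p_1 + 3·p_2).
Here 21.84 + 3·24.8 = 96.24, giving q_2* = 0.4676.

q_2* = 0.4676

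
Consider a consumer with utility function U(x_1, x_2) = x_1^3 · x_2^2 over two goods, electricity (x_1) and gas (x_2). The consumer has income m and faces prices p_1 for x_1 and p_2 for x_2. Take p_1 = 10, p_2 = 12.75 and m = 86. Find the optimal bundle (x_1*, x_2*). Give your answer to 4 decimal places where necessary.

MU_x_1/MU_x_2 = (3·x_2)/(2·x_1); tangency sets this equal to p_1/p_2.
So 3·p_2·x_2 = 2·p_1·x_1; combined with the budget, a share 0.6 of income goes to x_1.
Demand: x_1*(p_1,p_2,m) = 0.6·m/p_1 and x_2* = 0.4·m/p_2.
At p_1=10, p_2=12.75, m=86: x_1* = 0.6·86/10 = 5.16, x_2* = 2.698.

x_1* = 5.16, x_2* = 2.698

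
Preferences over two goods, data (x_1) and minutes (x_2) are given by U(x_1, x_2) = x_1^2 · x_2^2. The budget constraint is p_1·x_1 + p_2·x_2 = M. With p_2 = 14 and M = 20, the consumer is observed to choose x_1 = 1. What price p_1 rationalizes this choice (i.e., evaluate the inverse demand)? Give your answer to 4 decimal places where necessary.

The MRS is x_2/x_1. Set MRS = p_1/p_2.
So 2·p_2·x_2 = 2·p_1·x_1; combined with the budget, a share 0.5 of income goes to x_1.
Demand: x_1*(p_1,p_2,M) = 0.5·M/p_1 and x_2* = 0.5·M/p_2.
Set x_1* = 1 in the demand function and solve for p_1: p_1 = 10.

p_1 = 10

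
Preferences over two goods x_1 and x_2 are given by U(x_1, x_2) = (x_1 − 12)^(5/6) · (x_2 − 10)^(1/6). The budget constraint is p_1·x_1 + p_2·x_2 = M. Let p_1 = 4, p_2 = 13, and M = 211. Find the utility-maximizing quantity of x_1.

MRS = 5·(x_2−10)/(x_1−12). Tangency with p_1/p_2 gives x_2−10 = (1/5)·(p_1/p_2)·(x_1−12).
After buying the subsistence bundle (12, 10), a share 5/6 of the remaining income goes to x_1: x_1* = 12 + 5/6·(M − 12p_1 − 10p_2)/p_1.
Discretionary income = 211 − 12·4 − 10·13 = 33; x_1* = 12 + 5/6·33/4 = 18.875.

x_1* = 18.875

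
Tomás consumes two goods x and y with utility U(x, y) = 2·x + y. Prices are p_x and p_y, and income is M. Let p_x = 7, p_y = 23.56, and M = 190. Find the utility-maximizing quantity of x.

Linear utility — the consumer picks whichever good has higher MU/price: 2/7 = 0.2857 vs 1/23.56 = 0.0424.
x gives more utility per dollar, so spend all income on x: x* = M/p_x, y* = 0.
Numerically: x* = 27.1429, y* = 0.

x* = 27.1429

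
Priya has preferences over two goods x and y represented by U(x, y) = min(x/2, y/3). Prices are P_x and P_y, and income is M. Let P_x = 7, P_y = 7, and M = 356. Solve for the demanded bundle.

x* = 20.3429, y* = 30.5143

Leontief preferences: the optimum is at the kink where x/2 = y/3, i.e. y = (3/2)·x.
Budget: P_x·x + P_y·(3/2)·x = M, so (2·P_x + 3·P_y)·x = 2·M.
Demand: x*(P_x,P_y,M) = 2·M/(2·P_x + 3·P_y), y* = 3·M/(2·P_x + 3·P_y).
Here 2·7 + 3·7 = 35, giving x* = 20.3429 and y* = 30.5143.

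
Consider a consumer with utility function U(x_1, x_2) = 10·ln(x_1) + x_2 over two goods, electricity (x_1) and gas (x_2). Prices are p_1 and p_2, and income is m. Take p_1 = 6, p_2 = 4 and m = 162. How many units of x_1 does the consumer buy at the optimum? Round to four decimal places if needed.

Set MRS = p_1/p_2: (10/x_1)/1 = p_1/p_2.
So x_1*(p_1,p_2) = 10·p_2/p_1, independent of income; and x_2* = (m − 10·p_2)/p_2.
At the given prices: x_1* = 10·4/6 = 6.6667.

x_1* = 6.6667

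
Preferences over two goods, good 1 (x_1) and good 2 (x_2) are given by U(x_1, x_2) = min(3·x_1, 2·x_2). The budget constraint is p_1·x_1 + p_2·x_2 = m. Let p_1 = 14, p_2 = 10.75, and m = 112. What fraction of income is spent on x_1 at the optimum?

share on x_1 = 0.4647

Demand: x_1*(p_1,p_2,m) = 2·m/(2·p_1 + 3·p_2), x_2* = 3·m/(2·p_1 + 3·p_2).
Here 2·14 + 3·10.75 = 60.25, giving x_1* = 3.7178 and x_2* = 5.5768.
Expenditure on x_1: 14·3.7178 = 52.0498; share = 0.4647.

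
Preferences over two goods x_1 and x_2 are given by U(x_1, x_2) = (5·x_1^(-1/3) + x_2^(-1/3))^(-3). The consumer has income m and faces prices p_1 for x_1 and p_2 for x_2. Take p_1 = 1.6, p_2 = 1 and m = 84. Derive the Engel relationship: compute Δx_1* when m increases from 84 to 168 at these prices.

Δx_1* = 41.472

MU_x_1 ∝ 5·x_1^(-4/3), MU_x_2 ∝ x_2^(-4/3), so MRS = 5·(x_2/x_1)^(4/3) = p_1/p_2.
Hence x_2/x_1 = ((1/5)·p_1/p_2)^(1/(4/3)), i.e. raised to the 0.75 power.
With the ratio pinned down, the budget gives x_1* = m/(p_1 + p_2·(x_2/x_1)) and x_2* = (x_2/x_1)·x_1*.
Numerically x_2/x_1 = 0.425464, so x_1* = 84/(1.6 + 1·0.425464) = 41.472.
At m' = 168: x_1* = 82.944. Change: 82.944 − 41.472 = 41.472.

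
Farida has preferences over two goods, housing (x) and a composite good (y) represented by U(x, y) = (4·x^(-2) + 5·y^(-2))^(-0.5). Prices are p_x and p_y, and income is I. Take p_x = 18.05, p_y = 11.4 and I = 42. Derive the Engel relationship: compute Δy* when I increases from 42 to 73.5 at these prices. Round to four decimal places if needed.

From the CES first-order condition, (4/5)·(y/x)^(3) = p_x/p_y.
Solve for the ratio: y/x = [(5/4)·p_x/p_y]^(1/3).
With the ratio pinned down, the budget gives x* = I/(p_x + p_y·(y/x)) and y* = (y/x)·x*.
Numerically y/x = 1.255531, so x* = 42/(18.05 + 11.4·1.255531) = 1.2978 and y* = 1.255531·1.2978 = 1.6294.
At I' = 73.5: y* = 2.8514. Change: 2.8514 − 1.6294 = 1.222.

Δy* = 1.222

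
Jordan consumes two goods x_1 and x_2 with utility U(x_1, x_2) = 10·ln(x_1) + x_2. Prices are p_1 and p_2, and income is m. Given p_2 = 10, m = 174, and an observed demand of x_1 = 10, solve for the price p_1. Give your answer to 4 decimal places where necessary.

Set MRS = p_1/p_2: (10/x_1)/1 = p_1/p_2.
So x_1*(p_1,p_2) = 10·p_2/p_1, independent of income; and x_2* = (m − 10·p_2)/p_2.
Set x_1* = 10 in the demand function and solve for p_1: p_1 = 10.

p_1 = 10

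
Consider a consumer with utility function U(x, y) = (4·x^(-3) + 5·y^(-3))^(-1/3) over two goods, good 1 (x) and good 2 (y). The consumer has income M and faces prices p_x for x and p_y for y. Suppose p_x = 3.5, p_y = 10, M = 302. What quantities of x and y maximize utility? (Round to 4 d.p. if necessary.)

x* = 25.9609, y* = 21.1137

MRS = MU_x/MU_y = (4/5)·(y/x)^(4). Set equal to p_x/p_y.
Hence y/x = ((5/4)·p_x/p_y)^(1/(4)), i.e. raised to the 0.25 power.
Substitute y = (y/x)·x into the budget: x* = M/(p_x + p_y·(y/x)).
Numerically y/x = 0.813288, so x* = 302/(3.5 + 10·0.813288) = 25.9609 and y* = 0.813288·25.9609 = 21.1137.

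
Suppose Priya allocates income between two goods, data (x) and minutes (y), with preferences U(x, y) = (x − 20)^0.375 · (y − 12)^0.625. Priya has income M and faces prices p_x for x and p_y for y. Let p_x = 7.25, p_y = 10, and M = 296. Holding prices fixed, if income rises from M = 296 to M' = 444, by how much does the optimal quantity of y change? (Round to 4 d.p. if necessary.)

Δy* = 9.25

This is Cobb-Douglas in (x−20, y−12): tangency gives 0.375·p_y·(y−12) = 0.625·p_x·(x−20).
After buying the subsistence bundle (20, 12), a share 0.375 of the remaining income goes to x: x* = 20 + 0.375·(M − 20p_x − 12p_y)/p_x.
Discretionary income = 296 − 20·7.25 − 12·10 = 31; y* = 12 + 0.625·31/10 = 13.9375.
At M' = 444: y* = 23.1875. Change: 23.1875 − 13.9375 = 9.25.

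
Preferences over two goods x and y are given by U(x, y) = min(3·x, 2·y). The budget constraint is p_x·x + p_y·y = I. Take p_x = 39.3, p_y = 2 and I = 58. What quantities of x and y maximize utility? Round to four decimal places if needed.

Demand: x*(p_x,p_y,I) = 2·I/(2·p_x + 3·p_y), y* = 3·I/(2·p_x + 3·p_y).
Here 2·39.3 + 3·2 = 84.6, giving x* = 1.3712 and y* = 2.0567.

x* = 1.3712, y* = 2.0567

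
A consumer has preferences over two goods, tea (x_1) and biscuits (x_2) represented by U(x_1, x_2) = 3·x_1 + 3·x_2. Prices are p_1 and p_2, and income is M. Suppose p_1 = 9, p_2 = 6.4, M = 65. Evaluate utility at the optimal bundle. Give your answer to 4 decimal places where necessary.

Linear utility — the consumer picks whichever good has higher MU/price: 3/9 = 0.3333 vs 3/6.4 = 0.4688.
x_2 gives more utility per dollar, so spend all income on x_2: x_2* = M/p_2, x_1* = 0.
Numerically: x_1* = 0, x_2* = 10.1562.
Utility at the optimum: U(0, 10.1562) = 30.4688.

V = 30.4688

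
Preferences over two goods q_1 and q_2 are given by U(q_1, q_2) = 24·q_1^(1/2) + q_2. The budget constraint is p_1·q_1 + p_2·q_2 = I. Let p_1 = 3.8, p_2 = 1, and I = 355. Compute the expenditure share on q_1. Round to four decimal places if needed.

MU_q_1 = 12/√q_1, MU_q_2 = 1. Tangency: 12/√q_1 = p_1/p_2.
Solve: √q_1 = 12·p_2/p_1, so q_1*(p_1,p_2) = (12·p_2/p_1)², and q_2* = (I − p_1·q_1*)/p_2.
Plugging in: q_1* = (12·1/3.8)² = 9.9723, q_2* = 317.1053.
Expenditure on q_1: 3.8·9.9723 = 37.8947; share = 0.1067.

share on q_1 = 0.1067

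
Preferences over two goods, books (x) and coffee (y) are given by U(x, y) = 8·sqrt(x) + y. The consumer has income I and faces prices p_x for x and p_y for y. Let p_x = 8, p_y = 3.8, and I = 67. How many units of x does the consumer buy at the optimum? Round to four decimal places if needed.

Set MRS = p_x/p_y: 4·x^(−1/2) = p_x/p_y.
Solve: √x = 4·p_y/p_x, so x*(p_x,p_y) = (4·p_y/p_x)², and y* = (I − p_x·x*)/p_y.
Plugging in: x* = (4·3.8/8)² = 3.61.

x* = 3.61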